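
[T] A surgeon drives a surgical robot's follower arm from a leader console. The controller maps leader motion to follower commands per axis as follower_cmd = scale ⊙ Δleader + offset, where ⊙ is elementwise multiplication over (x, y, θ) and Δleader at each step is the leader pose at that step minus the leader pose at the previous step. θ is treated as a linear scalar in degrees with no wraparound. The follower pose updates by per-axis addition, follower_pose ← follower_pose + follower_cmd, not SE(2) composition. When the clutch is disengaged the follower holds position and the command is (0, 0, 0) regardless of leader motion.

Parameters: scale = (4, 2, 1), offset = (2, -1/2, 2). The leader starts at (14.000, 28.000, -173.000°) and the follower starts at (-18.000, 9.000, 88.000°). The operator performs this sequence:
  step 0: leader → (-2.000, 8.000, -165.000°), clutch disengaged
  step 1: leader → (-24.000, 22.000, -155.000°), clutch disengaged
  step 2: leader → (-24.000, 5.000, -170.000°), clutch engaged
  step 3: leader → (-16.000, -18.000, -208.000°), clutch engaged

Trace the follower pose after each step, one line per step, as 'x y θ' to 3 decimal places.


-18.000 9.000 88.000
-18.000 9.000 88.000
-16.000 -25.500 75.000
18.000 -72.000 39.000

step 0: Δleader=(-16.000, -20.000, 8.000°), disengaged; cmd=(0,0,0) → follower holds at (-18.000, 9.000, 88.000°)
step 1: Δleader=(-22.000, 14.000, 10.000°), disengaged; cmd=(0,0,0) → follower holds at (-18.000, 9.000, 88.000°)
step 2: Δleader=(0.000, -17.000, -15.000°), engaged; cmd=(2.000, -34.500, -13.000°) → follower=(-16.000, -25.500, 75.000°)
step 3: Δleader=(8.000, -23.000, -38.000°), engaged; cmd=(34.000, -46.500, -36.000°) → follower=(18.000, -72.000, 39.000°)


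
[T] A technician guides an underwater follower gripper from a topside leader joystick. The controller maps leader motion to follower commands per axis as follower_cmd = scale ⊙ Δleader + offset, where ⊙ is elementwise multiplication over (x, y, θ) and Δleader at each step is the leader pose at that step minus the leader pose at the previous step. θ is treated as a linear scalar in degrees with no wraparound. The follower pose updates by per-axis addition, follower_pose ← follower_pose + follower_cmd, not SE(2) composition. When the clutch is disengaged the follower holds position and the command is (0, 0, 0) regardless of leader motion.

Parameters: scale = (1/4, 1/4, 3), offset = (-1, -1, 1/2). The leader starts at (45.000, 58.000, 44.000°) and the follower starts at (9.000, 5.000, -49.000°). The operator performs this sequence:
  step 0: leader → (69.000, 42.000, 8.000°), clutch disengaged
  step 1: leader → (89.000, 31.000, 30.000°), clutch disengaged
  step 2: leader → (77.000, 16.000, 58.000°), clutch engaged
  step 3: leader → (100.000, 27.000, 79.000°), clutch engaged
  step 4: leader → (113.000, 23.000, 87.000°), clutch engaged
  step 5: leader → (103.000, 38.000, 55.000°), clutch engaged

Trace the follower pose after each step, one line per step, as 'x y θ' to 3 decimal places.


9.000 5.000 -49.000
9.000 5.000 -49.000
5.000 0.250 35.500
9.750 2.000 99.000
12.000 0.000 123.500
8.500 2.750 28.000

step 0: Δleader=(24.000, -16.000, -36.000°), disengaged; cmd=(0,0,0) → follower holds at (9.000, 5.000, -49.000°)
step 1: Δleader=(20.000, -11.000, 22.000°), disengaged; cmd=(0,0,0) → follower holds at (9.000, 5.000, -49.000°)
step 2: Δleader=(-12.000, -15.000, 28.000°), engaged; cmd=(-4.000, -4.750, 84.500°) → follower=(5.000, 0.250, 35.500°)
step 3: Δleader=(23.000, 11.000, 21.000°), engaged; cmd=(4.750, 1.750, 63.500°) → follower=(9.750, 2.000, 99.000°)
step 4: Δleader=(13.000, -4.000, 8.000°), engaged; cmd=(2.250, -2.000, 24.500°) → follower=(12.000, 0.000, 123.500°)
step 5: Δleader=(-10.000, 15.000, -32.000°), engaged; cmd=(-3.500, 2.750, -95.500°) → follower=(8.500, 2.750, 28.000°)


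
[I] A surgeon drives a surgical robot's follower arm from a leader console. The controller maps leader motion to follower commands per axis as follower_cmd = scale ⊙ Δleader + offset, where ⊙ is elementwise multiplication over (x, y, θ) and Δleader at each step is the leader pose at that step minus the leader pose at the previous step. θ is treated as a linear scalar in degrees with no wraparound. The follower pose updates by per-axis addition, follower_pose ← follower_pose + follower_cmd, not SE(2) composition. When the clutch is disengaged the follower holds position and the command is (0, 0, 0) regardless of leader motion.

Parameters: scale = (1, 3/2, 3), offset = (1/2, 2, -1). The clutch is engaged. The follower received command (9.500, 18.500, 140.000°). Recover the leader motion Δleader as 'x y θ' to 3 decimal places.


9.000 11.000 47.000

axis x: (9.500 − 1/2) / (1) = 9.000
axis y: (18.500 − 2) / (3/2) = 11.000
axis θ: (140.000 − -1) / (3) = 47.000


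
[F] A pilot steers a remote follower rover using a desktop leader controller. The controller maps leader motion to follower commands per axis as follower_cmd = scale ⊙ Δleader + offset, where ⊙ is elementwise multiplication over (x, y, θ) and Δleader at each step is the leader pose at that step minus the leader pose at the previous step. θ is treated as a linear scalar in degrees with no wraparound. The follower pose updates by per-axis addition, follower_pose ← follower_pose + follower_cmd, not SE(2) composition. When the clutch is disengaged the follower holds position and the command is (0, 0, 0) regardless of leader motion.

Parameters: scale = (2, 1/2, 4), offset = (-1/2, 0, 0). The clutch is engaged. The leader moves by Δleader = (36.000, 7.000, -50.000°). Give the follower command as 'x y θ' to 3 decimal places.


axis x: 2·36.000 + -1/2 = 71.500
axis y: 1/2·7.000 + 0 = 3.500
axis θ: 4·-50.000 + 0 = -200.000

71.500 3.500 -200.000


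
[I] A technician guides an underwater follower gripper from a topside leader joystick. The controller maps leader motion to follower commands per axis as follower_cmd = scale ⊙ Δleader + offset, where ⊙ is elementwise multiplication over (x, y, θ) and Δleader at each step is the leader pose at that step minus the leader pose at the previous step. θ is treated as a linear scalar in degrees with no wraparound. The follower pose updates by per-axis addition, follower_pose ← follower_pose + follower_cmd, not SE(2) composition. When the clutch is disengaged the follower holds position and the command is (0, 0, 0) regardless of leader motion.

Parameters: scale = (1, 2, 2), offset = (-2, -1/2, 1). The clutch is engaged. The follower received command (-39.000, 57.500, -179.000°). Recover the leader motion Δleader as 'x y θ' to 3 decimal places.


axis x: (-39.000 − -2) / (1) = -37.000
axis y: (57.500 − -1/2) / (2) = 29.000
axis θ: (-179.000 − 1) / (2) = -90.000

-37.000 29.000 -90.000


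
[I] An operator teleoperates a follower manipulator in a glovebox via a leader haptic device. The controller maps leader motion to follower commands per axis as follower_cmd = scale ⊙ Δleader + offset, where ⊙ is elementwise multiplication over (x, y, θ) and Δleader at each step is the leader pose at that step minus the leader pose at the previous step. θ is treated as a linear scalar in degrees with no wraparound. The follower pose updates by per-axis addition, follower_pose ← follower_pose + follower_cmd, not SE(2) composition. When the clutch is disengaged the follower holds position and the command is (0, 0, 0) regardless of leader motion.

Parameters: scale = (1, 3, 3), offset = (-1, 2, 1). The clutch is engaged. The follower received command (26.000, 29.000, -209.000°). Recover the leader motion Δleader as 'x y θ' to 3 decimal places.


axis x: (26.000 − -1) / (1) = 27.000
axis y: (29.000 − 2) / (3) = 9.000
axis θ: (-209.000 − 1) / (3) = -70.000

27.000 9.000 -70.000


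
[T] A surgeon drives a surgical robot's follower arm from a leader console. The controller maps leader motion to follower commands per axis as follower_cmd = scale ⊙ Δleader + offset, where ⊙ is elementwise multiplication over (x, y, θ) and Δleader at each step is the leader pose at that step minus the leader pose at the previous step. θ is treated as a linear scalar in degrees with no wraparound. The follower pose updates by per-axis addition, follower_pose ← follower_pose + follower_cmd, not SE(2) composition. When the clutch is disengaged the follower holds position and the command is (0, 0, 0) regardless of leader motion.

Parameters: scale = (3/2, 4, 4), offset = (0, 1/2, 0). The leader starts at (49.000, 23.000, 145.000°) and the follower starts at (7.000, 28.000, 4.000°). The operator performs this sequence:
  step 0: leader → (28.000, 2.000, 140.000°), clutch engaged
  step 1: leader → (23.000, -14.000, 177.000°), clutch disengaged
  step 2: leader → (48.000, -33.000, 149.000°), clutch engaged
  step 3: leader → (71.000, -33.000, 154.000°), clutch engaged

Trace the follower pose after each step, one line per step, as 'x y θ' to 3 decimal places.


-24.500 -55.500 -16.000
-24.500 -55.500 -16.000
13.000 -131.000 -128.000
47.500 -130.500 -108.000

step 0: Δleader=(-21.000, -21.000, -5.000°), engaged; cmd=(-31.500, -83.500, -20.000°) → follower=(-24.500, -55.500, -16.000°)
step 1: Δleader=(-5.000, -16.000, 37.000°), disengaged; cmd=(0,0,0) → follower holds at (-24.500, -55.500, -16.000°)
step 2: Δleader=(25.000, -19.000, -28.000°), engaged; cmd=(37.500, -75.500, -112.000°) → follower=(13.000, -131.000, -128.000°)
step 3: Δleader=(23.000, 0.000, 5.000°), engaged; cmd=(34.500, 0.500, 20.000°) → follower=(47.500, -130.500, -108.000°)


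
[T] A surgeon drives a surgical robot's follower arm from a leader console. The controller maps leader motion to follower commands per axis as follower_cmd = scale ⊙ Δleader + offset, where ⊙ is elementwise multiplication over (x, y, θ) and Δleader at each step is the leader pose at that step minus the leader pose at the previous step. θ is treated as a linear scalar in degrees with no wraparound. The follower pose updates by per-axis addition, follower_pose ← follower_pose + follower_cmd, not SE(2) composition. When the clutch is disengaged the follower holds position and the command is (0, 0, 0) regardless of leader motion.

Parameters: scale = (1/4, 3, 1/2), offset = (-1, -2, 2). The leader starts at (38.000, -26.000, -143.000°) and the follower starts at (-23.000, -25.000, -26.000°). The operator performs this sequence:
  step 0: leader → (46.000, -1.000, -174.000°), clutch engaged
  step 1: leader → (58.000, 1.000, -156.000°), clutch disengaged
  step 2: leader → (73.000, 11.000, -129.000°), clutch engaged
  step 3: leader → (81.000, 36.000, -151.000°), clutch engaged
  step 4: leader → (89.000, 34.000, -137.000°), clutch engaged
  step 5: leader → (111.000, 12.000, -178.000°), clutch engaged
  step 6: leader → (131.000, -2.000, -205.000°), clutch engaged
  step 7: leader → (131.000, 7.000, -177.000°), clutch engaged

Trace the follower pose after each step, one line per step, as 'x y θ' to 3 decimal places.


-22.000 48.000 -39.500
-22.000 48.000 -39.500
-19.250 76.000 -24.000
-18.250 149.000 -33.000
-17.250 141.000 -24.000
-12.750 73.000 -42.500
-8.750 29.000 -54.000
-9.750 54.000 -38.000

step 0: Δleader=(8.000, 25.000, -31.000°), engaged; cmd=(1.000, 73.000, -13.500°) → follower=(-22.000, 48.000, -39.500°)
step 1: Δleader=(12.000, 2.000, 18.000°), disengaged; cmd=(0,0,0) → follower holds at (-22.000, 48.000, -39.500°)
step 2: Δleader=(15.000, 10.000, 27.000°), engaged; cmd=(2.750, 28.000, 15.500°) → follower=(-19.250, 76.000, -24.000°)
step 3: Δleader=(8.000, 25.000, -22.000°), engaged; cmd=(1.000, 73.000, -9.000°) → follower=(-18.250, 149.000, -33.000°)
step 4: Δleader=(8.000, -2.000, 14.000°), engaged; cmd=(1.000, -8.000, 9.000°) → follower=(-17.250, 141.000, -24.000°)
step 5: Δleader=(22.000, -22.000, -41.000°), engaged; cmd=(4.500, -68.000, -18.500°) → follower=(-12.750, 73.000, -42.500°)
step 6: Δleader=(20.000, -14.000, -27.000°), engaged; cmd=(4.000, -44.000, -11.500°) → follower=(-8.750, 29.000, -54.000°)
step 7: Δleader=(0.000, 9.000, 28.000°), engaged; cmd=(-1.000, 25.000, 16.000°) → follower=(-9.750, 54.000, -38.000°)


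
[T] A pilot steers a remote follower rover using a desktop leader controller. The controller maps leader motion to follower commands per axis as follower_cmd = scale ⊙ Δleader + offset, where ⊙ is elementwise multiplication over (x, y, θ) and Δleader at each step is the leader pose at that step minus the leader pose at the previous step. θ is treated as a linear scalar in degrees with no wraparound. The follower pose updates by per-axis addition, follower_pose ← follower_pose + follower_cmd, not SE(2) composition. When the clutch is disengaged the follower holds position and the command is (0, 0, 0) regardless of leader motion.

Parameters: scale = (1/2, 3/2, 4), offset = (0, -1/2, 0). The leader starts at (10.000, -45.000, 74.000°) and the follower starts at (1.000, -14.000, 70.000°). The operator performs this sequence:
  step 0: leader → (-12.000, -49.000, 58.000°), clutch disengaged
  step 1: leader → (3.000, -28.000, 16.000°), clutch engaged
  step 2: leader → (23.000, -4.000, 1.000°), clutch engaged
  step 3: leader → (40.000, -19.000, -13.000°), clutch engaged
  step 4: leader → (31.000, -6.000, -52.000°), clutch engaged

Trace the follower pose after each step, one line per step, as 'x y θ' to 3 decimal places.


1.000 -14.000 70.000
8.500 17.000 -98.000
18.500 52.500 -158.000
27.000 29.500 -214.000
22.500 48.500 -370.000

step 0: Δleader=(-22.000, -4.000, -16.000°), disengaged; cmd=(0,0,0) → follower holds at (1.000, -14.000, 70.000°)
step 1: Δleader=(15.000, 21.000, -42.000°), engaged; cmd=(7.500, 31.000, -168.000°) → follower=(8.500, 17.000, -98.000°)
step 2: Δleader=(20.000, 24.000, -15.000°), engaged; cmd=(10.000, 35.500, -60.000°) → follower=(18.500, 52.500, -158.000°)
step 3: Δleader=(17.000, -15.000, -14.000°), engaged; cmd=(8.500, -23.000, -56.000°) → follower=(27.000, 29.500, -214.000°)
step 4: Δleader=(-9.000, 13.000, -39.000°), engaged; cmd=(-4.500, 19.000, -156.000°) → follower=(22.500, 48.500, -370.000°)


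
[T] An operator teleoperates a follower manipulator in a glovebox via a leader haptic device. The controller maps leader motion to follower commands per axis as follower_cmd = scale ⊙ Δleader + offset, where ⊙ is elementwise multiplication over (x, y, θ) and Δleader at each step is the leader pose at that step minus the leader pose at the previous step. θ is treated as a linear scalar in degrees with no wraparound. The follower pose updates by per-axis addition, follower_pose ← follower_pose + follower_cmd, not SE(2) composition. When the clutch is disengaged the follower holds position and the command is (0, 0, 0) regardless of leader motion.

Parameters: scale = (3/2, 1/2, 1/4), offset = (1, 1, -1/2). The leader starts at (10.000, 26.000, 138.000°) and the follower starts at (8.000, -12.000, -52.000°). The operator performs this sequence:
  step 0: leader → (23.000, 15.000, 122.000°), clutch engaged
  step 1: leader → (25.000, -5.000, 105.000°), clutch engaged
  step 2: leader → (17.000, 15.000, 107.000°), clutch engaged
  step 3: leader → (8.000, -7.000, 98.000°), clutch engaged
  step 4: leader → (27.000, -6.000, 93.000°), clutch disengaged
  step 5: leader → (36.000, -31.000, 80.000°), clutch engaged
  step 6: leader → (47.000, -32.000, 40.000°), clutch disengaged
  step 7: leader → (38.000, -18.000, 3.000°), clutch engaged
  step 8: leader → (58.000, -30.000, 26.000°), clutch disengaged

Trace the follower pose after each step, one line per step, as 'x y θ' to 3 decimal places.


step 0: Δleader=(13.000, -11.000, -16.000°), engaged; cmd=(20.500, -4.500, -4.500°) → follower=(28.500, -16.500, -56.500°)
step 1: Δleader=(2.000, -20.000, -17.000°), engaged; cmd=(4.000, -9.000, -4.750°) → follower=(32.500, -25.500, -61.250°)
step 2: Δleader=(-8.000, 20.000, 2.000°), engaged; cmd=(-11.000, 11.000, 0.000°) → follower=(21.500, -14.500, -61.250°)
step 3: Δleader=(-9.000, -22.000, -9.000°), engaged; cmd=(-12.500, -10.000, -2.750°) → follower=(9.000, -24.500, -64.000°)
step 4: Δleader=(19.000, 1.000, -5.000°), disengaged; cmd=(0,0,0) → follower holds at (9.000, -24.500, -64.000°)
step 5: Δleader=(9.000, -25.000, -13.000°), engaged; cmd=(14.500, -11.500, -3.750°) → follower=(23.500, -36.000, -67.750°)
step 6: Δleader=(11.000, -1.000, -40.000°), disengaged; cmd=(0,0,0) → follower holds at (23.500, -36.000, -67.750°)
step 7: Δleader=(-9.000, 14.000, -37.000°), engaged; cmd=(-12.500, 8.000, -9.750°) → follower=(11.000, -28.000, -77.500°)
step 8: Δleader=(20.000, -12.000, 23.000°), disengaged; cmd=(0,0,0) → follower holds at (11.000, -28.000, -77.500°)

28.500 -16.500 -56.500
32.500 -25.500 -61.250
21.500 -14.500 -61.250
9.000 -24.500 -64.000
9.000 -24.500 -64.000
23.500 -36.000 -67.750
23.500 -36.000 -67.750
11.000 -28.000 -77.500
11.000 -28.000 -77.500


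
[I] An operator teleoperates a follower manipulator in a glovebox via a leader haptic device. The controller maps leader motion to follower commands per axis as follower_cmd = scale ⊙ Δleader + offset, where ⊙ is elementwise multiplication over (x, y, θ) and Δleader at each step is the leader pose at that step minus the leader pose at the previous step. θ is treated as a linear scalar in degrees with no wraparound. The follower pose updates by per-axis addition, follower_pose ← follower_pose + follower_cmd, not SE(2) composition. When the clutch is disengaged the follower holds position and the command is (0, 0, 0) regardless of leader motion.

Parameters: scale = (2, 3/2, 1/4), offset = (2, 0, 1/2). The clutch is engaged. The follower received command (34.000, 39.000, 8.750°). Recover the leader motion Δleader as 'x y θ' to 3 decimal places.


axis x: (34.000 − 2) / (2) = 16.000
axis y: (39.000 − 0) / (3/2) = 26.000
axis θ: (8.750 − 1/2) / (1/4) = 33.000

16.000 26.000 33.000


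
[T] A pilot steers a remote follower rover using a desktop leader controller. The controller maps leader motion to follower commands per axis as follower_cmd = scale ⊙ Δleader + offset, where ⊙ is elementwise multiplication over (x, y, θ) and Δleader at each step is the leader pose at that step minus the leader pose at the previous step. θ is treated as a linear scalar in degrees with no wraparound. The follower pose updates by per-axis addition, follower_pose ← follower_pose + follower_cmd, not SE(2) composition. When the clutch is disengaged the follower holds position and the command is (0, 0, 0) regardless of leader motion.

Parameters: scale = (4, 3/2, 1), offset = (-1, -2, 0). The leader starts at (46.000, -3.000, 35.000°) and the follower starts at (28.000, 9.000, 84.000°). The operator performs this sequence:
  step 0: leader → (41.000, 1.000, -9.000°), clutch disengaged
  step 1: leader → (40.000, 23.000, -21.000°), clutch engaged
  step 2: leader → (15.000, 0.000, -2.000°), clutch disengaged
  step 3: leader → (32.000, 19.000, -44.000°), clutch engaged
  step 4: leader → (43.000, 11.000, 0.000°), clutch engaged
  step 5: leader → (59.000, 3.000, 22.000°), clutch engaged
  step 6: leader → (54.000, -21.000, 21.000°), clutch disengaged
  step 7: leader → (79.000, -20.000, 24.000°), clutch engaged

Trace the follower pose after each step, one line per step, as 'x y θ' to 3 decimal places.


28.000 9.000 84.000
23.000 40.000 72.000
23.000 40.000 72.000
90.000 66.500 30.000
133.000 52.500 74.000
196.000 38.500 96.000
196.000 38.500 96.000
295.000 38.000 99.000

step 0: Δleader=(-5.000, 4.000, -44.000°), disengaged; cmd=(0,0,0) → follower holds at (28.000, 9.000, 84.000°)
step 1: Δleader=(-1.000, 22.000, -12.000°), engaged; cmd=(-5.000, 31.000, -12.000°) → follower=(23.000, 40.000, 72.000°)
step 2: Δleader=(-25.000, -23.000, 19.000°), disengaged; cmd=(0,0,0) → follower holds at (23.000, 40.000, 72.000°)
step 3: Δleader=(17.000, 19.000, -42.000°), engaged; cmd=(67.000, 26.500, -42.000°) → follower=(90.000, 66.500, 30.000°)
step 4: Δleader=(11.000, -8.000, 44.000°), engaged; cmd=(43.000, -14.000, 44.000°) → follower=(133.000, 52.500, 74.000°)
step 5: Δleader=(16.000, -8.000, 22.000°), engaged; cmd=(63.000, -14.000, 22.000°) → follower=(196.000, 38.500, 96.000°)
step 6: Δleader=(-5.000, -24.000, -1.000°), disengaged; cmd=(0,0,0) → follower holds at (196.000, 38.500, 96.000°)
step 7: Δleader=(25.000, 1.000, 3.000°), engaged; cmd=(99.000, -0.500, 3.000°) → follower=(295.000, 38.000, 99.000°)


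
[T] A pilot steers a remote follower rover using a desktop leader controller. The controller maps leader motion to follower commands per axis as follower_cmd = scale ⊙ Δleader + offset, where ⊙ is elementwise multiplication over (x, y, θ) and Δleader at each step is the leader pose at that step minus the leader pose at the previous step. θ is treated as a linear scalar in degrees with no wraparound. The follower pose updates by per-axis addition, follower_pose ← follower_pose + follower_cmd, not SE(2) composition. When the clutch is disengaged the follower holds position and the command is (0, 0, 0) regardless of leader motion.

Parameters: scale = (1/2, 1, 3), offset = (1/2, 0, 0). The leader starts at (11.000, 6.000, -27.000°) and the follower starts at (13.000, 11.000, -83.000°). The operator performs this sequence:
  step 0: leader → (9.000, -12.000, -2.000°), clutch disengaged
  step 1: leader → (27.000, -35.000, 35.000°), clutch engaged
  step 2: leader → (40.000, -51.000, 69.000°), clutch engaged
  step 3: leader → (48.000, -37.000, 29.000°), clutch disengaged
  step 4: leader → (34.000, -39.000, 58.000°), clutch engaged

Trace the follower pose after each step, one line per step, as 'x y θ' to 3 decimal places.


13.000 11.000 -83.000
22.500 -12.000 28.000
29.500 -28.000 130.000
29.500 -28.000 130.000
23.000 -30.000 217.000

step 0: Δleader=(-2.000, -18.000, 25.000°), disengaged; cmd=(0,0,0) → follower holds at (13.000, 11.000, -83.000°)
step 1: Δleader=(18.000, -23.000, 37.000°), engaged; cmd=(9.500, -23.000, 111.000°) → follower=(22.500, -12.000, 28.000°)
step 2: Δleader=(13.000, -16.000, 34.000°), engaged; cmd=(7.000, -16.000, 102.000°) → follower=(29.500, -28.000, 130.000°)
step 3: Δleader=(8.000, 14.000, -40.000°), disengaged; cmd=(0,0,0) → follower holds at (29.500, -28.000, 130.000°)
step 4: Δleader=(-14.000, -2.000, 29.000°), engaged; cmd=(-6.500, -2.000, 87.000°) → follower=(23.000, -30.000, 217.000°)


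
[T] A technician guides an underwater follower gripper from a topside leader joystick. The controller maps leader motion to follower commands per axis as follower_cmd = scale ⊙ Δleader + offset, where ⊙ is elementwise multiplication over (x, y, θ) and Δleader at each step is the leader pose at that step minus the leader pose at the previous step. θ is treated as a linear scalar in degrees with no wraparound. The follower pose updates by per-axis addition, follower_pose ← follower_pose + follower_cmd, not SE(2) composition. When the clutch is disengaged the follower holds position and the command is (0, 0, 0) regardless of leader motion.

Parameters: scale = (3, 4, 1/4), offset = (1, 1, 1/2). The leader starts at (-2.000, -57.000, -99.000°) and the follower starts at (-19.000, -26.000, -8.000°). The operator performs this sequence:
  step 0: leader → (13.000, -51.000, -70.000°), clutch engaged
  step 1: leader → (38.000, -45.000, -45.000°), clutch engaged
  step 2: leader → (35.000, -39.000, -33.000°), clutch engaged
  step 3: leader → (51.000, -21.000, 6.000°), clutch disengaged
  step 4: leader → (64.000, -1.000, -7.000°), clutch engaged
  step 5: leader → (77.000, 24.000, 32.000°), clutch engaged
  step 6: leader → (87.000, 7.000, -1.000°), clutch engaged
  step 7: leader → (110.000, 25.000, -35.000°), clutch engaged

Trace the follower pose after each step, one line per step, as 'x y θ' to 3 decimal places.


27.000 -1.000 -0.250
103.000 24.000 6.500
95.000 49.000 10.000
95.000 49.000 10.000
135.000 130.000 7.250
175.000 231.000 17.500
206.000 164.000 9.750
276.000 237.000 1.750

step 0: Δleader=(15.000, 6.000, 29.000°), engaged; cmd=(46.000, 25.000, 7.750°) → follower=(27.000, -1.000, -0.250°)
step 1: Δleader=(25.000, 6.000, 25.000°), engaged; cmd=(76.000, 25.000, 6.750°) → follower=(103.000, 24.000, 6.500°)
step 2: Δleader=(-3.000, 6.000, 12.000°), engaged; cmd=(-8.000, 25.000, 3.500°) → follower=(95.000, 49.000, 10.000°)
step 3: Δleader=(16.000, 18.000, 39.000°), disengaged; cmd=(0,0,0) → follower holds at (95.000, 49.000, 10.000°)
step 4: Δleader=(13.000, 20.000, -13.000°), engaged; cmd=(40.000, 81.000, -2.750°) → follower=(135.000, 130.000, 7.250°)
step 5: Δleader=(13.000, 25.000, 39.000°), engaged; cmd=(40.000, 101.000, 10.250°) → follower=(175.000, 231.000, 17.500°)
step 6: Δleader=(10.000, -17.000, -33.000°), engaged; cmd=(31.000, -67.000, -7.750°) → follower=(206.000, 164.000, 9.750°)
step 7: Δleader=(23.000, 18.000, -34.000°), engaged; cmd=(70.000, 73.000, -8.000°) → follower=(276.000, 237.000, 1.750°)


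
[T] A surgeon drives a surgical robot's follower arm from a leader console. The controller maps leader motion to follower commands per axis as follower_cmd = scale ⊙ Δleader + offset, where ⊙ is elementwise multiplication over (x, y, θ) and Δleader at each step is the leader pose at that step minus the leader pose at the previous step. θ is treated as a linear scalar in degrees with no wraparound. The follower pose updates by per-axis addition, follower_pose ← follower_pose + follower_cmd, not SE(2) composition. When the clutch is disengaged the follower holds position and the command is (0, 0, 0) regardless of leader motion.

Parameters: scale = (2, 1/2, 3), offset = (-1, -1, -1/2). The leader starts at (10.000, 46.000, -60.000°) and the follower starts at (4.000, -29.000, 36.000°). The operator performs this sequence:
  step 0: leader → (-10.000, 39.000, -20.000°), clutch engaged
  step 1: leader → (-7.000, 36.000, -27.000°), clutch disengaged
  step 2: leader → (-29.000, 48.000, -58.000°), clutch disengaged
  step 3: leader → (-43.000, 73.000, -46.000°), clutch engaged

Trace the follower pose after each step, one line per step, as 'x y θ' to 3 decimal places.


step 0: Δleader=(-20.000, -7.000, 40.000°), engaged; cmd=(-41.000, -4.500, 119.500°) → follower=(-37.000, -33.500, 155.500°)
step 1: Δleader=(3.000, -3.000, -7.000°), disengaged; cmd=(0,0,0) → follower holds at (-37.000, -33.500, 155.500°)
step 2: Δleader=(-22.000, 12.000, -31.000°), disengaged; cmd=(0,0,0) → follower holds at (-37.000, -33.500, 155.500°)
step 3: Δleader=(-14.000, 25.000, 12.000°), engaged; cmd=(-29.000, 11.500, 35.500°) → follower=(-66.000, -22.000, 191.000°)

-37.000 -33.500 155.500
-37.000 -33.500 155.500
-37.000 -33.500 155.500
-66.000 -22.000 191.000


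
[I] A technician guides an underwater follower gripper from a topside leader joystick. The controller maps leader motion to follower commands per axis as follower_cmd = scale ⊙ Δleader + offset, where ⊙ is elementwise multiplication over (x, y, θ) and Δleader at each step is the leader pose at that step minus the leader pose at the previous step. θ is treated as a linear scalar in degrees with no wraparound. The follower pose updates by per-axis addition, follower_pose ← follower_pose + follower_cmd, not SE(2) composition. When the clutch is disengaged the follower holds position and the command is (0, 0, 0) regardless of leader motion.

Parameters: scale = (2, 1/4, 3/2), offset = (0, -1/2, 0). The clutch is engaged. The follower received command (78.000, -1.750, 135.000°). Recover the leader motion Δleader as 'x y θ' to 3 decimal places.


39.000 -5.000 90.000

axis x: (78.000 − 0) / (2) = 39.000
axis y: (-1.750 − -1/2) / (1/4) = -5.000
axis θ: (135.000 − 0) / (3/2) = 90.000


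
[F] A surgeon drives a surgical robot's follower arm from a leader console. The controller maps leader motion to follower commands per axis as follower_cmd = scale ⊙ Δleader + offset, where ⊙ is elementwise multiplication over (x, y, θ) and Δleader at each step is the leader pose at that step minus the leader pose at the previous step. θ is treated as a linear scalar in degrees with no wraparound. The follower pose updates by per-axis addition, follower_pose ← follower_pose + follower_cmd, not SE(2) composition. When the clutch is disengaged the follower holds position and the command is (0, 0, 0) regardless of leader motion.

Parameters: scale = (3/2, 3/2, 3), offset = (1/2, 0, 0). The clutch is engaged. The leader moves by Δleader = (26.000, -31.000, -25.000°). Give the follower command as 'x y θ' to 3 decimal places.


39.500 -46.500 -75.000

axis x: 3/2·26.000 + 1/2 = 39.500
axis y: 3/2·-31.000 + 0 = -46.500
axis θ: 3·-25.000 + 0 = -75.000


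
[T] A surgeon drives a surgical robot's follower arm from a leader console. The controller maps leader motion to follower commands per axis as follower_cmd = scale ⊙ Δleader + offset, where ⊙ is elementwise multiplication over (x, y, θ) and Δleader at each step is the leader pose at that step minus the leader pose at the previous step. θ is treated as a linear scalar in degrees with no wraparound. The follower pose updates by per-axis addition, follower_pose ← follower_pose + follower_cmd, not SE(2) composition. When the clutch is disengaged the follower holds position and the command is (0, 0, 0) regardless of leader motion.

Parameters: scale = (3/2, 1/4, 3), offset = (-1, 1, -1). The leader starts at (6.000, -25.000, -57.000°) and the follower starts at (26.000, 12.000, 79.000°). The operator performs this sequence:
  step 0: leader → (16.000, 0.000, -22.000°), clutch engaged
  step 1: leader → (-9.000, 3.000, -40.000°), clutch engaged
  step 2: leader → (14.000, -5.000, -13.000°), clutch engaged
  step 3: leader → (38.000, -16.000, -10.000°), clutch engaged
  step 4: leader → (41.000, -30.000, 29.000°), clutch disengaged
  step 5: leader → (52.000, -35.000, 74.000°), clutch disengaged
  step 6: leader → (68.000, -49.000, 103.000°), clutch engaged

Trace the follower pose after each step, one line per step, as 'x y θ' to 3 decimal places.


40.000 19.250 183.000
1.500 21.000 128.000
35.000 20.000 208.000
70.000 18.250 216.000
70.000 18.250 216.000
70.000 18.250 216.000
93.000 15.750 302.000

step 0: Δleader=(10.000, 25.000, 35.000°), engaged; cmd=(14.000, 7.250, 104.000°) → follower=(40.000, 19.250, 183.000°)
step 1: Δleader=(-25.000, 3.000, -18.000°), engaged; cmd=(-38.500, 1.750, -55.000°) → follower=(1.500, 21.000, 128.000°)
step 2: Δleader=(23.000, -8.000, 27.000°), engaged; cmd=(33.500, -1.000, 80.000°) → follower=(35.000, 20.000, 208.000°)
step 3: Δleader=(24.000, -11.000, 3.000°), engaged; cmd=(35.000, -1.750, 8.000°) → follower=(70.000, 18.250, 216.000°)
step 4: Δleader=(3.000, -14.000, 39.000°), disengaged; cmd=(0,0,0) → follower holds at (70.000, 18.250, 216.000°)
step 5: Δleader=(11.000, -5.000, 45.000°), disengaged; cmd=(0,0,0) → follower holds at (70.000, 18.250, 216.000°)
step 6: Δleader=(16.000, -14.000, 29.000°), engaged; cmd=(23.000, -2.500, 86.000°) → follower=(93.000, 15.750, 302.000°)


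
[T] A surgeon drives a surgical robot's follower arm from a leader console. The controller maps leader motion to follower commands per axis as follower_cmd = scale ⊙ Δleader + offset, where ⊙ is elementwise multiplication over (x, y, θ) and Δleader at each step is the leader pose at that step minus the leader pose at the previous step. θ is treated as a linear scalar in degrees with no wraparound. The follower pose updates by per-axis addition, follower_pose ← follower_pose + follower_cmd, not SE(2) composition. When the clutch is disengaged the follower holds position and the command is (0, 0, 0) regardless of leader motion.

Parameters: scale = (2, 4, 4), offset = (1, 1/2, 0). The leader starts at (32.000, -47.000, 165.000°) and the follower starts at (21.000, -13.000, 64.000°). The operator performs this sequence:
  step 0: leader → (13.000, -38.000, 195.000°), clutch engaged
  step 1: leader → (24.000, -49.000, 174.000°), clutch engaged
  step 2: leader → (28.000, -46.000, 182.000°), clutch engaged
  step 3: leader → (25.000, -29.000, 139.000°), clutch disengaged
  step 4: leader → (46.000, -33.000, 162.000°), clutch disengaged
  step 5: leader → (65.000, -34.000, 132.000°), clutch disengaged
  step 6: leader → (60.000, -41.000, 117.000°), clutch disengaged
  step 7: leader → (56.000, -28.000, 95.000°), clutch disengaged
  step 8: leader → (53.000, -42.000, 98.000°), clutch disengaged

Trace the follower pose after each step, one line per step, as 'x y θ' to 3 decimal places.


-16.000 23.500 184.000
7.000 -20.000 100.000
16.000 -7.500 132.000
16.000 -7.500 132.000
16.000 -7.500 132.000
16.000 -7.500 132.000
16.000 -7.500 132.000
16.000 -7.500 132.000
16.000 -7.500 132.000

step 0: Δleader=(-19.000, 9.000, 30.000°), engaged; cmd=(-37.000, 36.500, 120.000°) → follower=(-16.000, 23.500, 184.000°)
step 1: Δleader=(11.000, -11.000, -21.000°), engaged; cmd=(23.000, -43.500, -84.000°) → follower=(7.000, -20.000, 100.000°)
step 2: Δleader=(4.000, 3.000, 8.000°), engaged; cmd=(9.000, 12.500, 32.000°) → follower=(16.000, -7.500, 132.000°)
step 3: Δleader=(-3.000, 17.000, -43.000°), disengaged; cmd=(0,0,0) → follower holds at (16.000, -7.500, 132.000°)
step 4: Δleader=(21.000, -4.000, 23.000°), disengaged; cmd=(0,0,0) → follower holds at (16.000, -7.500, 132.000°)
step 5: Δleader=(19.000, -1.000, -30.000°), disengaged; cmd=(0,0,0) → follower holds at (16.000, -7.500, 132.000°)
step 6: Δleader=(-5.000, -7.000, -15.000°), disengaged; cmd=(0,0,0) → follower holds at (16.000, -7.500, 132.000°)
step 7: Δleader=(-4.000, 13.000, -22.000°), disengaged; cmd=(0,0,0) → follower holds at (16.000, -7.500, 132.000°)
step 8: Δleader=(-3.000, -14.000, 3.000°), disengaged; cmd=(0,0,0) → follower holds at (16.000, -7.500, 132.000°)


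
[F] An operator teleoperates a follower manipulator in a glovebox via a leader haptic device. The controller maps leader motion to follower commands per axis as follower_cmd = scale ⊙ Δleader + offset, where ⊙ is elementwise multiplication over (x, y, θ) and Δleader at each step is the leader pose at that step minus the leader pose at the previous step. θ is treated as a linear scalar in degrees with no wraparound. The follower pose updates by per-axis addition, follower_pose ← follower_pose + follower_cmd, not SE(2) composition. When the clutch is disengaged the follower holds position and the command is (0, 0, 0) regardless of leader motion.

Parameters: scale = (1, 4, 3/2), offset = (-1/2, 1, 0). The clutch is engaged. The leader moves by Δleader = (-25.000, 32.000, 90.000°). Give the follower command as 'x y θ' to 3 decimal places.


-25.500 129.000 135.000

axis x: 1·-25.000 + -1/2 = -25.500
axis y: 4·32.000 + 1 = 129.000
axis θ: 3/2·90.000 + 0 = 135.000


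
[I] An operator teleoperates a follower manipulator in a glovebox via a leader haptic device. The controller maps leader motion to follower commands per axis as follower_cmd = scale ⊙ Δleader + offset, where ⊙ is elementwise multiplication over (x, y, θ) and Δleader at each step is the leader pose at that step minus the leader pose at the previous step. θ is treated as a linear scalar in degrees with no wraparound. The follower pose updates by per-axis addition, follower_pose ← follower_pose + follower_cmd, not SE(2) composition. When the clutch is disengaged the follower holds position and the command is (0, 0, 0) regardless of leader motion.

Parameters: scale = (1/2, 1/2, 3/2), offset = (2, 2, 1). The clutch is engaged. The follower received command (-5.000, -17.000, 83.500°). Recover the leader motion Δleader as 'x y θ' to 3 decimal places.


axis x: (-5.000 − 2) / (1/2) = -14.000
axis y: (-17.000 − 2) / (1/2) = -38.000
axis θ: (83.500 − 1) / (3/2) = 55.000

-14.000 -38.000 55.000


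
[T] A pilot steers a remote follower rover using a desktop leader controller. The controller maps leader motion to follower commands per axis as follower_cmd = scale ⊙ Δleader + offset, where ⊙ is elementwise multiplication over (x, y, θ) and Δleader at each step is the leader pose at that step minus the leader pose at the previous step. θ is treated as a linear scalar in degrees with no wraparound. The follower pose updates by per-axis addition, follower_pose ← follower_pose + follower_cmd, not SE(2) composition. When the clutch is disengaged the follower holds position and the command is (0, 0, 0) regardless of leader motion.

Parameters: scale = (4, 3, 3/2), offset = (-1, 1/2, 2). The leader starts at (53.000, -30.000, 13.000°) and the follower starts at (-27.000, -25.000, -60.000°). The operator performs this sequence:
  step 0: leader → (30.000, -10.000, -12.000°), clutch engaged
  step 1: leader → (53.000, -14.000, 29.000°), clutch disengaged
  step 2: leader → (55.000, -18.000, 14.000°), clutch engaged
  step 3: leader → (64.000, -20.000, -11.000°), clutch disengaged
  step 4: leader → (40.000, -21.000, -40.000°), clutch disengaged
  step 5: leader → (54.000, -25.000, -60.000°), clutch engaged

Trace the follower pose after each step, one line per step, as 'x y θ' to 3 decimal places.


-120.000 35.500 -95.500
-120.000 35.500 -95.500
-113.000 24.000 -116.000
-113.000 24.000 -116.000
-113.000 24.000 -116.000
-58.000 12.500 -144.000

step 0: Δleader=(-23.000, 20.000, -25.000°), engaged; cmd=(-93.000, 60.500, -35.500°) → follower=(-120.000, 35.500, -95.500°)
step 1: Δleader=(23.000, -4.000, 41.000°), disengaged; cmd=(0,0,0) → follower holds at (-120.000, 35.500, -95.500°)
step 2: Δleader=(2.000, -4.000, -15.000°), engaged; cmd=(7.000, -11.500, -20.500°) → follower=(-113.000, 24.000, -116.000°)
step 3: Δleader=(9.000, -2.000, -25.000°), disengaged; cmd=(0,0,0) → follower holds at (-113.000, 24.000, -116.000°)
step 4: Δleader=(-24.000, -1.000, -29.000°), disengaged; cmd=(0,0,0) → follower holds at (-113.000, 24.000, -116.000°)
step 5: Δleader=(14.000, -4.000, -20.000°), engaged; cmd=(55.000, -11.500, -28.000°) → follower=(-58.000, 12.500, -144.000°)


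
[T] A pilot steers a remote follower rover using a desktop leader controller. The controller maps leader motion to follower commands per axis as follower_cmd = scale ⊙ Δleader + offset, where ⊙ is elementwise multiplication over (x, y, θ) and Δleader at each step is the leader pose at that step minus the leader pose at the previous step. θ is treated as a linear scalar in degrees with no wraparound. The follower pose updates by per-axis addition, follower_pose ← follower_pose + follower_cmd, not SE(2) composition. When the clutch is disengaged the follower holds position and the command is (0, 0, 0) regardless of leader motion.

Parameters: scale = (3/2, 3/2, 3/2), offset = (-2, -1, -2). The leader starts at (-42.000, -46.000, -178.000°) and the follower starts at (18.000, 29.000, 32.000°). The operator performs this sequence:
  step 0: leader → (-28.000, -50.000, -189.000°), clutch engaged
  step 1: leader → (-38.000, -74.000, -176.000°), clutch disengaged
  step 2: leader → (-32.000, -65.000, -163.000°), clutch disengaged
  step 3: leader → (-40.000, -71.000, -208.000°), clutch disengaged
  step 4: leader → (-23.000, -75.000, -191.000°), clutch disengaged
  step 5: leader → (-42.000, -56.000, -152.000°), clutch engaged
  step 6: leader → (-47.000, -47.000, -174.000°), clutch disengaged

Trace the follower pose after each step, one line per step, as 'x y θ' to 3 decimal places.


37.000 22.000 13.500
37.000 22.000 13.500
37.000 22.000 13.500
37.000 22.000 13.500
37.000 22.000 13.500
6.500 49.500 70.000
6.500 49.500 70.000

step 0: Δleader=(14.000, -4.000, -11.000°), engaged; cmd=(19.000, -7.000, -18.500°) → follower=(37.000, 22.000, 13.500°)
step 1: Δleader=(-10.000, -24.000, 13.000°), disengaged; cmd=(0,0,0) → follower holds at (37.000, 22.000, 13.500°)
step 2: Δleader=(6.000, 9.000, 13.000°), disengaged; cmd=(0,0,0) → follower holds at (37.000, 22.000, 13.500°)
step 3: Δleader=(-8.000, -6.000, -45.000°), disengaged; cmd=(0,0,0) → follower holds at (37.000, 22.000, 13.500°)
step 4: Δleader=(17.000, -4.000, 17.000°), disengaged; cmd=(0,0,0) → follower holds at (37.000, 22.000, 13.500°)
step 5: Δleader=(-19.000, 19.000, 39.000°), engaged; cmd=(-30.500, 27.500, 56.500°) → follower=(6.500, 49.500, 70.000°)
step 6: Δleader=(-5.000, 9.000, -22.000°), disengaged; cmd=(0,0,0) → follower holds at (6.500, 49.500, 70.000°)
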